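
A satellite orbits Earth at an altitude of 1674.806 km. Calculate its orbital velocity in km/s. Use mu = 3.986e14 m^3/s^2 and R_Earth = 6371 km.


r = R_E + alt = 6371.0 + 1674.806 = 8045.8060 km = 8.045806e+06 m
v = sqrt(mu/r) = sqrt(3.986e14 / 8.045806e+06) = 7038.5608 m/s = 7.0386 km/s

7.0386 km/s


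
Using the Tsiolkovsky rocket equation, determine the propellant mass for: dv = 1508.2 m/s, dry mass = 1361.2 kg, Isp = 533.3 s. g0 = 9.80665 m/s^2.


ve = Isp * g0 = 533.3 * 9.80665 = 5229.886445 m/s
mass ratio = exp(dv/ve) = exp(1508.2/5229.886445) = 1.33426559
m_prop = m_dry * (mr - 1) = 1361.2 * (1.33426559 - 1)
m_prop = 455.0023 kg

455.0023 kg


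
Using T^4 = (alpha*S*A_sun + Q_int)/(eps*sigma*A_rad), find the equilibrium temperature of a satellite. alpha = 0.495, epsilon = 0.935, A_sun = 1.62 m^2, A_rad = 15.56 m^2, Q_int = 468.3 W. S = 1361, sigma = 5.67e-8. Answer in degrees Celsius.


Numerator = alpha*S*A_sun + Q_int = 0.495*1361*1.62 + 468.3 = 1559.6859 W
Denominator = eps*sigma*A_rad = 0.935*5.67e-8*15.56 = 8.2490562e-07 W/K^4
T^4 = 1.8907447e+09 K^4
T = 208.5250 K = -64.6250 C

-64.6250 degrees Celsius


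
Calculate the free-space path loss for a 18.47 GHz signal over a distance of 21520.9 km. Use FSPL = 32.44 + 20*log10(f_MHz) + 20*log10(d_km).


f = 18.47 GHz = 18470.0000 MHz
d = 21520.9 km
FSPL = 32.44 + 20*log10(18470.0000) + 20*log10(21520.9)
FSPL = 32.44 + 85.3293 + 86.6572
FSPL = 204.4265 dB

204.4265 dB


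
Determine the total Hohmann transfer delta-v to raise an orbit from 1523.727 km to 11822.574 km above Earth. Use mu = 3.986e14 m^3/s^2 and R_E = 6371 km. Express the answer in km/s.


r1 = 7894.7270 km = 7.894727e+06 m
r2 = 18193.5740 km = 1.8193574e+07 m
dv1 = sqrt(mu/r1)*(sqrt(2*r2/(r1+r2)) - 1) = 1286.1351 m/s
dv2 = sqrt(mu/r2)*(1 - sqrt(2*r1/(r1+r2))) = 1039.2714 m/s
total dv = |dv1| + |dv2| = 1286.1351 + 1039.2714 = 2325.4065 m/s = 2.3254 km/s

2.3254 km/s


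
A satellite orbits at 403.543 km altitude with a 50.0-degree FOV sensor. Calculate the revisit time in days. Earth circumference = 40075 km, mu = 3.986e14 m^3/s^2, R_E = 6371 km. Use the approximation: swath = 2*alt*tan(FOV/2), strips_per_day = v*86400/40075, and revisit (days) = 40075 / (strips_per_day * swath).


swath = 2*403.543*tan(0.4363323) = 376.3504 km
v = sqrt(mu/r) = 7670.5878 m/s = 7.6706 km/s
strips/day = v*86400/40075 = 7.6706*86400/40075 = 16.5375
coverage/day = strips * swath = 16.5375 * 376.3504 = 6223.8801 km
revisit = 40075 / 6223.8801 = 6.4389 days

6.4389 days


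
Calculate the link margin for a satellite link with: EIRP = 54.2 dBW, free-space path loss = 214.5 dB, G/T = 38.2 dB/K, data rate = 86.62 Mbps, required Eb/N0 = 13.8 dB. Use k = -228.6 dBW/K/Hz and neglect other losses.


C/N0 = EIRP - FSPL + G/T - k = 54.2 - 214.5 + 38.2 - (-228.6)
C/N0 = 106.5000 dB-Hz
R_b = 86.62 Mbps = 8.662e+07 bps -> 10*log10(R_b) = 79.3762 dB-Hz
Eb/N0 = C/N0 - 10*log10(R_b) = 106.5000 - 79.3762 = 27.1238 dB
Margin = Eb/N0 - Eb/N0_req = 27.1238 - 13.8 = 13.3238 dB (link closes)

13.3238 dB


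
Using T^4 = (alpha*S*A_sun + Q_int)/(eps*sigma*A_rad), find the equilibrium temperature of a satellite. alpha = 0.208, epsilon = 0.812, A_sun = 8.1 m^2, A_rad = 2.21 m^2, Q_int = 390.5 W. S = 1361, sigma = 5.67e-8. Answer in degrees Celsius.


Numerator = alpha*S*A_sun + Q_int = 0.208*1361*8.1 + 390.5 = 2683.5128 W
Denominator = eps*sigma*A_rad = 0.812*5.67e-8*2.21 = 1.0174928e-07 W/K^4
T^4 = 2.6373776e+10 K^4
T = 402.9889 K = 129.8389 C

129.8389 degrees Celsius


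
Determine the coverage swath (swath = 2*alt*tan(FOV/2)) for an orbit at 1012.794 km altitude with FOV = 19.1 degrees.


FOV = 19.1 deg = 0.3333579 rad
swath = 2 * alt * tan(FOV/2) = 2 * 1012.794 * tan(0.1666789)
swath = 2 * 1012.794 * 0.1682398
swath = 340.7846 km

340.7846 km


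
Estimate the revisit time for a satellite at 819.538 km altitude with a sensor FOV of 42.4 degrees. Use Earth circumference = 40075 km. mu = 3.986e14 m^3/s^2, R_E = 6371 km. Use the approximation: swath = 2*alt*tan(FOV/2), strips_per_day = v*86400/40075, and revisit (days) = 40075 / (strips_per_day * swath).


swath = 2*819.538*tan(0.3700098) = 635.7557 km
v = sqrt(mu/r) = 7445.3986 m/s = 7.4454 km/s
strips/day = v*86400/40075 = 7.4454*86400/40075 = 16.0520
coverage/day = strips * swath = 16.0520 * 635.7557 = 10205.1271 km
revisit = 40075 / 10205.1271 = 3.9269 days

3.9269 days


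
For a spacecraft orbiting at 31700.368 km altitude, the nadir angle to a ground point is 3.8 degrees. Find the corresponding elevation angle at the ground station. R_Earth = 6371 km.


r = R_E + alt = 38071.3680 km
Law of sines in the satellite / Earth-center / ground-point triangle:
  sin(nadir)/R_E = sin(90 + el)/r  =>  cos(el) = (r/R_E)*sin(nadir)
cos(el) = (38071.3680 / 6371.0000) * sin(3.8 deg) = 0.3960349
el = arccos(0.3960349) = 66.6695 deg
(Earth-central angle = 90 - nadir - el = 19.5305 deg)

66.6695 degrees


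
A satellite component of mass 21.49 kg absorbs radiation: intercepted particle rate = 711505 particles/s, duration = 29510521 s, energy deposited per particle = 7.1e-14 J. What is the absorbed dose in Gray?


Total energy deposited = rate * time * E_per
  = 711505 * 29510521 * 7.1e-14 = 1.4908 J
Dose = E_total / mass = 1.4908 / 21.49
Dose = 0.06937081 Gy

0.0694 Gy


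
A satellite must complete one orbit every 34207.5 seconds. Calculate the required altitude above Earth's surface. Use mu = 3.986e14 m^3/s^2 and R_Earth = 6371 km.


T = 34207.5 s
r = (mu*T^2/(4*pi^2))^(1/3) = (3.986e14 * 34207.5^2 / (4*pi^2))^(1/3)
r = 2.2775788e+07 m = 22775.7879 km
alt = r - R_E = 22775.7879 - 6371 = 16404.7879 km

16404.7879 km


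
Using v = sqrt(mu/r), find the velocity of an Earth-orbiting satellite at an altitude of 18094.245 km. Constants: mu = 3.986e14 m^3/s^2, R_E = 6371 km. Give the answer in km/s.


r = R_E + alt = 6371.0 + 18094.245 = 24465.2450 km = 2.4465245e+07 m
v = sqrt(mu/r) = sqrt(3.986e14 / 2.4465245e+07) = 4036.3969 m/s = 4.0364 km/s

4.0364 km/s


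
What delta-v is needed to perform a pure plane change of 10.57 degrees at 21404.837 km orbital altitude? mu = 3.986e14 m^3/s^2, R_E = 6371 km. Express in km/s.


r = 27775.8370 km = 2.7775837e+07 m
V = sqrt(mu/r) = 3788.2189 m/s
di = 10.57 deg = 0.1844813 rad
dV = 2*V*sin(di/2) = 2*3788.2189*sin(0.09224065)
dV = 697.8650 m/s = 0.697865 km/s

0.6979 km/s


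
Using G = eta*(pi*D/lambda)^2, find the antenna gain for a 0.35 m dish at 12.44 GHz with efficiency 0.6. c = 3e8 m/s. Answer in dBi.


lambda = c/f = 3e8 / 1.244e+10 = 0.02411576 m
G = eta*(pi*D/lambda)^2 = 0.6*(pi*0.35/0.02411576)^2
G = 1247.3414 (linear)
G = 10*log10(1247.3414) = 30.9599 dBi

30.9599 dBi


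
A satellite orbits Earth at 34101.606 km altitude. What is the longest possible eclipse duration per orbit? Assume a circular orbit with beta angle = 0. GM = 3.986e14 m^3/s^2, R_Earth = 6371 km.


r = 40472.6060 km
T = 1350.5222 min
Eclipse fraction = arcsin(R_E/r)/pi = arcsin(6371.0000/40472.6060)/pi
= arcsin(0.1574151)/pi = 0.05031607
Eclipse duration = 0.05031607 * 1350.5222 = 67.9530 min

67.9530 minutes


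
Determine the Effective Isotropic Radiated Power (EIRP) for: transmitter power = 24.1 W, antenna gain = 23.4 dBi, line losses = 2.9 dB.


Pt = 24.1 W = 13.8202 dBW
EIRP = Pt_dBW + Gt - losses = 13.8202 + 23.4 - 2.9 = 34.3202 dBW

34.3202 dBW


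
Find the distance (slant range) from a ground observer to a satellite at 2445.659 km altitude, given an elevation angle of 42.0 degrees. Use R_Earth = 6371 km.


h = 2445.659 km, el = 42.0 deg
d = -R_E*sin(el) + sqrt((R_E*sin(el))^2 + 2*R_E*h + h^2)
d = -6371.0000*sin(0.7330383) + sqrt((6371.0000*0.6691306)^2 + 2*6371.0000*2445.659 + 2445.659^2)
d = 3174.5269 km

3174.5269 km


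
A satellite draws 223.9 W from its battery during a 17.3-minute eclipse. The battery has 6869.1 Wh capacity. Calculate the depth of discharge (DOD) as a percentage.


E_used = P * t / 60 = 223.9 * 17.3 / 60 = 64.5578 Wh
DOD = E_used / E_total * 100 = 64.5578 / 6869.1 * 100
DOD = 0.9398296 %

0.9398 %


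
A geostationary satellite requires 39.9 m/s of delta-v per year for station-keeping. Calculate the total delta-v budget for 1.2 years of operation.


dV = rate * years = 39.9 * 1.2
dV = 47.8800 m/s

47.8800 m/s


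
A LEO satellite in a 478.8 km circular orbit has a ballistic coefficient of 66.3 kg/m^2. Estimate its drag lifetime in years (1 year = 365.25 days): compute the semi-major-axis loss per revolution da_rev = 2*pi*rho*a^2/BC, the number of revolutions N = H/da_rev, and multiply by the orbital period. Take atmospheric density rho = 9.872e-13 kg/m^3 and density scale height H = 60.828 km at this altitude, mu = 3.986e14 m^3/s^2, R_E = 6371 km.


a = R_E + alt = 6849.8000 km = 6.8498e+06 m
da_rev = 2*pi*rho*a^2/BC = 2*pi*9.872e-13*(6.8498e+06)^2/66.3 = 4.389623 m per revolution
N = H/da_rev = 60828.0000 m / 4.389623 m = 13857.2250 revolutions
P = 2*pi*sqrt(a^3/mu) = 5641.9347 s
lifetime = N*P = 13857.2250 * 5641.9347 = 7.8181559e+07 s = 904.8792 days
years = 904.8792 / 365.25 = 2.4774 years

2.4774 years


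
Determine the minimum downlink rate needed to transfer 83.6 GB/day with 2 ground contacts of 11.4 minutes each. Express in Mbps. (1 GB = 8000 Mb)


total contact time = 2 * 11.4 * 60 = 1368.0000 s
data = 83.6 GB = 668800.0000 Mb
rate = 668800.0000 / 1368.0000 = 488.8889 Mbps

488.8889 Mbps


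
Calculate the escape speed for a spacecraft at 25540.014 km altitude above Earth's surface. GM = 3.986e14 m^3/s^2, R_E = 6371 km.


r = 6371.0 + 25540.014 = 31911.0140 km = 3.1911014e+07 m
v_esc = sqrt(2*mu/r) = sqrt(2*3.986e14 / 3.1911014e+07)
v_esc = 4998.1967 m/s = 4.9982 km/s

4.9982 km/s


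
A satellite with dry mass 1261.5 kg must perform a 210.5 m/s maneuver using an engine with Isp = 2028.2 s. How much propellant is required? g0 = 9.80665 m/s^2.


ve = Isp * g0 = 2028.2 * 9.80665 = 19889.847530 m/s
mass ratio = exp(dv/ve) = exp(210.5/19889.847530) = 1.01063949
m_prop = m_dry * (mr - 1) = 1261.5 * (1.01063949 - 1)
m_prop = 13.4217 kg

13.4217 kg


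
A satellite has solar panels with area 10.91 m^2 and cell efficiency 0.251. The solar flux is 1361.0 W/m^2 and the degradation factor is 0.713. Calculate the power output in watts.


P = area * eta * S * degradation
P = 10.91 * 0.251 * 1361.0 * 0.713
P = 2657.3339 W

2657.3339 W


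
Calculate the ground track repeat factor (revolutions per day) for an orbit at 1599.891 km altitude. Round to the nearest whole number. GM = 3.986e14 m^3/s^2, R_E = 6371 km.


r = 7.970891e+06 m
T = 2*pi*sqrt(r^3/mu) = 7082.2545 s = 118.0376 min
revs/day = 1440 / 118.0376 = 12.1995
Rounded: 12 revolutions per day

12 revolutions per day


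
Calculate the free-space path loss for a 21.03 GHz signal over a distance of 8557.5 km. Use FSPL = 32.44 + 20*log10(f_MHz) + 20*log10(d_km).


f = 21.03 GHz = 21030.0000 MHz
d = 8557.5 km
FSPL = 32.44 + 20*log10(21030.0000) + 20*log10(8557.5)
FSPL = 32.44 + 86.4568 + 78.6469
FSPL = 197.5437 dB

197.5437 dB


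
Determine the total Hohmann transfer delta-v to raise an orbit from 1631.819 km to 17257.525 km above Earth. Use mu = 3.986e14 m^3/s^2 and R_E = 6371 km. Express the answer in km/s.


r1 = 8002.8190 km = 8.002819e+06 m
r2 = 23628.5250 km = 2.3628525e+07 m
dv1 = sqrt(mu/r1)*(sqrt(2*r2/(r1+r2)) - 1) = 1568.8026 m/s
dv2 = sqrt(mu/r2)*(1 - sqrt(2*r1/(r1+r2))) = 1185.5936 m/s
total dv = |dv1| + |dv2| = 1568.8026 + 1185.5936 = 2754.3962 m/s = 2.7544 km/s

2.7544 km/s


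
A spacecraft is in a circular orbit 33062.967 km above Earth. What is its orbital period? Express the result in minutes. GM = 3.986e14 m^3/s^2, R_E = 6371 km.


r = 39433.9670 km = 3.9433967e+07 m
T = 2*pi*sqrt(r^3/mu) = 2*pi*sqrt(6.1321307e+22 / 3.986e14)
T = 77932.1978 s = 1298.8700 min

1298.8700 minutes


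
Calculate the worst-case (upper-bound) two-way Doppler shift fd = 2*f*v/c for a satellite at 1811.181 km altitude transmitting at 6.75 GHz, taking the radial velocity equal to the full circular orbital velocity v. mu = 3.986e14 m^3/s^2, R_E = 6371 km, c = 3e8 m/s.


r = 8.182181e+06 m
v = sqrt(mu/r) = 6979.6574 m/s (worst-case radial velocity)
f = 6.75 GHz = 6.75e+09 Hz
fd = 2*f*v/c = 2*6.75e+09*6979.6574/3.0e+08
fd = 314084.5833 Hz

314084.5833 Hz


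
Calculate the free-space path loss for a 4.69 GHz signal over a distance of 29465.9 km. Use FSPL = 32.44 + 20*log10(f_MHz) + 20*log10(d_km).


f = 4.69 GHz = 4690.0000 MHz
d = 29465.9 km
FSPL = 32.44 + 20*log10(4690.0000) + 20*log10(29465.9)
FSPL = 32.44 + 73.4235 + 89.3864
FSPL = 195.2499 dB

195.2499 dB


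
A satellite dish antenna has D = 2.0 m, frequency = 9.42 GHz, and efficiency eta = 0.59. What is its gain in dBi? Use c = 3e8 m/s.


lambda = c/f = 3e8 / 9.42e+09 = 0.03184713 m
G = eta*(pi*D/lambda)^2 = 0.59*(pi*2.0/0.03184713)^2
G = 22965.2430 (linear)
G = 10*log10(22965.2430) = 43.6107 dBi

43.6107 dBi


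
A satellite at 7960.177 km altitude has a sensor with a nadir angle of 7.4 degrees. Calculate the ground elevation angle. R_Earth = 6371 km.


r = R_E + alt = 14331.1770 km
Law of sines in the satellite / Earth-center / ground-point triangle:
  sin(nadir)/R_E = sin(90 + el)/r  =>  cos(el) = (r/R_E)*sin(nadir)
cos(el) = (14331.1770 / 6371.0000) * sin(7.4 deg) = 0.2897179
el = arccos(0.2897179) = 73.1589 deg
(Earth-central angle = 90 - nadir - el = 9.4411 deg)

73.1589 degrees


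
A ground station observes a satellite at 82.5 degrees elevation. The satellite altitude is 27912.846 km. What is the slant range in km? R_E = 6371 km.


h = 27912.846 km, el = 82.5 deg
d = -R_E*sin(el) + sqrt((R_E*sin(el))^2 + 2*R_E*h + h^2)
d = -6371.0000*sin(1.4399) + sqrt((6371.0000*0.9914449)^2 + 2*6371.0000*27912.846 + 27912.846^2)
d = 27957.2640 km

27957.2640 km


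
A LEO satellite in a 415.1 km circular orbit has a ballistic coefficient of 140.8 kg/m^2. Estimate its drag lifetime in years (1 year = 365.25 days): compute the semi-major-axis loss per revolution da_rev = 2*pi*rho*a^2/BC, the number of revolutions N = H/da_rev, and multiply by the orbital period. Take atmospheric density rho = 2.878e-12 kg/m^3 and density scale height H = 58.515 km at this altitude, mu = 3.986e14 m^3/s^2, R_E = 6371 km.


a = R_E + alt = 6786.1000 km = 6.7861e+06 m
da_rev = 2*pi*rho*a^2/BC = 2*pi*2.878e-12*(6.7861e+06)^2/140.8 = 5.914370 m per revolution
N = H/da_rev = 58515.0000 m / 5.914370 m = 9893.6991 revolutions
P = 2*pi*sqrt(a^3/mu) = 5563.4169 s
lifetime = N*P = 9893.6991 * 5563.4169 = 5.5042772e+07 s = 637.0691 days
years = 637.0691 / 365.25 = 1.7442 years

1.7442 years


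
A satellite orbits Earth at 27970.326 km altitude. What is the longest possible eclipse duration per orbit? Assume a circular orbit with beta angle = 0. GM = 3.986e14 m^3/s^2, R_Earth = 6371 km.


r = 34341.3260 km
T = 1055.5664 min
Eclipse fraction = arcsin(R_E/r)/pi = arcsin(6371.0000/34341.3260)/pi
= arcsin(0.1855199)/pi = 0.05939692
Eclipse duration = 0.05939692 * 1055.5664 = 62.6974 min

62.6974 minutes


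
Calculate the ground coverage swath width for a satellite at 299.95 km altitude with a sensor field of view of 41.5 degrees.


FOV = 41.5 deg = 0.7243116 rad
swath = 2 * alt * tan(FOV/2) = 2 * 299.95 * tan(0.3621558)
swath = 2 * 299.95 * 0.3788661
swath = 227.2818 km

227.2818 km


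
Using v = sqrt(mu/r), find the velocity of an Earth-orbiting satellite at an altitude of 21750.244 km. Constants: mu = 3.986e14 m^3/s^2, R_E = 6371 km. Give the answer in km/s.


r = R_E + alt = 6371.0 + 21750.244 = 28121.2440 km = 2.8121244e+07 m
v = sqrt(mu/r) = sqrt(3.986e14 / 2.8121244e+07) = 3764.8821 m/s = 3.7649 km/s

3.7649 km/s


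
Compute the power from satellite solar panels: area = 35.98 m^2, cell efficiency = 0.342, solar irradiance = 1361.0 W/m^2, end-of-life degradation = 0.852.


P = area * eta * S * degradation
P = 35.98 * 0.342 * 1361.0 * 0.852
P = 14268.7190 W

14268.7190 W


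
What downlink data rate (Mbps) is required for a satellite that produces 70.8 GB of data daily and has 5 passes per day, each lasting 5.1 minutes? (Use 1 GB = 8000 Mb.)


total contact time = 5 * 5.1 * 60 = 1530.0000 s
data = 70.8 GB = 566400.0000 Mb
rate = 566400.0000 / 1530.0000 = 370.1961 Mbps

370.1961 Mbps


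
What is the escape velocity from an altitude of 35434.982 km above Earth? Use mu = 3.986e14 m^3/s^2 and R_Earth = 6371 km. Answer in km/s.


r = 6371.0 + 35434.982 = 41805.9820 km = 4.1805982e+07 m
v_esc = sqrt(2*mu/r) = sqrt(2*3.986e14 / 4.1805982e+07)
v_esc = 4366.8113 m/s = 4.3668 km/s

4.3668 km/s


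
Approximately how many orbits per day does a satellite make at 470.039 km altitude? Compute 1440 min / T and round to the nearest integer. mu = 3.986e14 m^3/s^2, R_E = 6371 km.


r = 6.841039e+06 m
T = 2*pi*sqrt(r^3/mu) = 5631.1140 s = 93.8519 min
revs/day = 1440 / 93.8519 = 15.3433
Rounded: 15 revolutions per day

15 revolutions per day


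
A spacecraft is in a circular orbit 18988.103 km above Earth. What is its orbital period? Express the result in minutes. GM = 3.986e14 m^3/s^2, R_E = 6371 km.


r = 25359.1030 km = 2.5359103e+07 m
T = 2*pi*sqrt(r^3/mu) = 2*pi*sqrt(1.6308036e+22 / 3.986e14)
T = 40189.4491 s = 669.8242 min

669.8242 minutes


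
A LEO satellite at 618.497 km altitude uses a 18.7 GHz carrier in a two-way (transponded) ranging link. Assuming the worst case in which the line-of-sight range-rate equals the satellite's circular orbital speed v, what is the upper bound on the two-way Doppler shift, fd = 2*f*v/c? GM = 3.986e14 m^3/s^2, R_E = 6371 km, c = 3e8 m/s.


r = 6.989497e+06 m
v = sqrt(mu/r) = 7551.7166 m/s (worst-case radial velocity)
f = 18.7 GHz = 1.87e+10 Hz
fd = 2*f*v/c = 2*1.87e+10*7551.7166/3.0e+08
fd = 941447.3412 Hz

941447.3412 Hz


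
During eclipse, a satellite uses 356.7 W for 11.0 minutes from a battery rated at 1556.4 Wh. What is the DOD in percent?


E_used = P * t / 60 = 356.7 * 11.0 / 60 = 65.3950 Wh
DOD = E_used / E_total * 100 = 65.3950 / 1556.4 * 100
DOD = 4.2017 %

4.2017 %


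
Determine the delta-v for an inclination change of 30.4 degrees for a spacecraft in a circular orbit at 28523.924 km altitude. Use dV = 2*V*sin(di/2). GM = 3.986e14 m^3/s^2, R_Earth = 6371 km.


r = 34894.9240 km = 3.4894924e+07 m
V = sqrt(mu/r) = 3379.7729 m/s
di = 30.4 deg = 0.5305801 rad
dV = 2*V*sin(di/2) = 2*3379.7729*sin(0.26529)
dV = 1772.2798 m/s = 1.7723 km/s

1.7723 km/s


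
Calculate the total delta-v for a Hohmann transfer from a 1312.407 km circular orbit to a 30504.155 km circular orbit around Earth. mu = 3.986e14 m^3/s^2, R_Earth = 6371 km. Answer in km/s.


r1 = 7683.4070 km = 7.683407e+06 m
r2 = 36875.1550 km = 3.6875155e+07 m
dv1 = sqrt(mu/r1)*(sqrt(2*r2/(r1+r2)) - 1) = 2063.6962 m/s
dv2 = sqrt(mu/r2)*(1 - sqrt(2*r1/(r1+r2))) = 1357.0133 m/s
total dv = |dv1| + |dv2| = 2063.6962 + 1357.0133 = 3420.7095 m/s = 3.4207 km/s

3.4207 km/s


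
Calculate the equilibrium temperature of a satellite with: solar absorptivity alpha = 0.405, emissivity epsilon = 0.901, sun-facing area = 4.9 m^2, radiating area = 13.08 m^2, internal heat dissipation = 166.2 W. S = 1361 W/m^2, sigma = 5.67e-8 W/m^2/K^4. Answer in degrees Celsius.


Numerator = alpha*S*A_sun + Q_int = 0.405*1361*4.9 + 166.2 = 2867.1045 W
Denominator = eps*sigma*A_rad = 0.901*5.67e-8*13.08 = 6.6821404e-07 W/K^4
T^4 = 4.2906978e+09 K^4
T = 255.9364 K = -17.2136 C

-17.2136 degrees Celsius


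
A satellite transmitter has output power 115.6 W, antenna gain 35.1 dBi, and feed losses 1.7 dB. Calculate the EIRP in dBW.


Pt = 115.6 W = 20.6296 dBW
EIRP = Pt_dBW + Gt - losses = 20.6296 + 35.1 - 1.7 = 54.0296 dBW

54.0296 dBW


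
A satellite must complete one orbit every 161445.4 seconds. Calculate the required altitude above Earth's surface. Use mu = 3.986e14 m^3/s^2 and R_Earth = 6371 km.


T = 161445.4 s
r = (mu*T^2/(4*pi^2))^(1/3) = (3.986e14 * 161445.4^2 / (4*pi^2))^(1/3)
r = 6.408302e+07 m = 64083.0199 km
alt = r - R_E = 64083.0199 - 6371 = 57712.0199 km

57712.0199 km


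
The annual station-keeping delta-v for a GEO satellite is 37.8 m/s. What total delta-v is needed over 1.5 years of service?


dV = rate * years = 37.8 * 1.5
dV = 56.7000 m/s

56.7000 m/s


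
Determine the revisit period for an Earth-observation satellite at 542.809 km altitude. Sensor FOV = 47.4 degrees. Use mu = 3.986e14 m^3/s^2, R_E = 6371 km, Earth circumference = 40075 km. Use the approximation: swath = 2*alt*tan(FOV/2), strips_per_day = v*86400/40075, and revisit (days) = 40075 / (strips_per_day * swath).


swath = 2*542.809*tan(0.413643) = 476.5530 km
v = sqrt(mu/r) = 7592.9398 m/s = 7.5929 km/s
strips/day = v*86400/40075 = 7.5929*86400/40075 = 16.3701
coverage/day = strips * swath = 16.3701 * 476.5530 = 7801.1991 km
revisit = 40075 / 7801.1991 = 5.1370 days

5.1370 days


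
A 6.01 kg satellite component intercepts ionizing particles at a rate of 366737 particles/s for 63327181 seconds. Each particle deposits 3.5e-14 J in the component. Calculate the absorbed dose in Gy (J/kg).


Total energy deposited = rate * time * E_per
  = 366737 * 63327181 * 3.5e-14 = 0.8128547 J
Dose = E_total / mass = 0.8128547 / 6.01
Dose = 0.1352504 Gy

0.1353 Gy


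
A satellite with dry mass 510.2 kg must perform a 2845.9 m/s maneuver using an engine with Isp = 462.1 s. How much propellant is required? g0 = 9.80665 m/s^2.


ve = Isp * g0 = 462.1 * 9.80665 = 4531.652965 m/s
mass ratio = exp(dv/ve) = exp(2845.9/4531.652965) = 1.87386818
m_prop = m_dry * (mr - 1) = 510.2 * (1.87386818 - 1)
m_prop = 445.8475 kg

445.8475 kg


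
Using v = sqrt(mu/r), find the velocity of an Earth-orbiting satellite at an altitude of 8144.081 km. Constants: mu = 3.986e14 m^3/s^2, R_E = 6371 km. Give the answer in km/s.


r = R_E + alt = 6371.0 + 8144.081 = 14515.0810 km = 1.4515081e+07 m
v = sqrt(mu/r) = sqrt(3.986e14 / 1.4515081e+07) = 5240.3334 m/s = 5.2403 km/s

5.2403 km/s


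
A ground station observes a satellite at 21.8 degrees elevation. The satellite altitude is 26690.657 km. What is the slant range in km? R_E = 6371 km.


h = 26690.657 km, el = 21.8 deg
d = -R_E*sin(el) + sqrt((R_E*sin(el))^2 + 2*R_E*h + h^2)
d = -6371.0000*sin(0.3804818) + sqrt((6371.0000*0.3713678)^2 + 2*6371.0000*26690.657 + 26690.657^2)
d = 30162.1788 km

30162.1788 km


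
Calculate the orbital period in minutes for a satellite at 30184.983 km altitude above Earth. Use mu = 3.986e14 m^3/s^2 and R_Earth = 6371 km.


r = 36555.9830 km = 3.6555983e+07 m
T = 2*pi*sqrt(r^3/mu) = 2*pi*sqrt(4.8851218e+22 / 3.986e14)
T = 69558.2939 s = 1159.3049 min

1159.3049 minutes


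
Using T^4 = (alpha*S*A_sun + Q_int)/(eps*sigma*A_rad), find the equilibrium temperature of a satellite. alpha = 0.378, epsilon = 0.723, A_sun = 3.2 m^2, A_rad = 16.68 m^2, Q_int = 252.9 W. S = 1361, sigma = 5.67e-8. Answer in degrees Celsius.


Numerator = alpha*S*A_sun + Q_int = 0.378*1361*3.2 + 252.9 = 1899.1656 W
Denominator = eps*sigma*A_rad = 0.723*5.67e-8*16.68 = 6.8378159e-07 W/K^4
T^4 = 2.7774448e+09 K^4
T = 229.5680 K = -43.5820 C

-43.5820 degrees Celsius


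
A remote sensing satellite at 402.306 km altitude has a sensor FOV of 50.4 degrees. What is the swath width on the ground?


FOV = 50.4 deg = 0.8796459 rad
swath = 2 * alt * tan(FOV/2) = 2 * 402.306 * tan(0.439823)
swath = 2 * 402.306 * 0.4705643
swath = 378.6217 km

378.6217 km


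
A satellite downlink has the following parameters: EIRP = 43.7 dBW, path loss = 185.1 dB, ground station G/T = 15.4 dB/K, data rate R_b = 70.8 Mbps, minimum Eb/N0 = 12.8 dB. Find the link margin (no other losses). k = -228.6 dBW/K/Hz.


C/N0 = EIRP - FSPL + G/T - k = 43.7 - 185.1 + 15.4 - (-228.6)
C/N0 = 102.6000 dB-Hz
R_b = 70.8 Mbps = 7.08e+07 bps -> 10*log10(R_b) = 78.5003 dB-Hz
Eb/N0 = C/N0 - 10*log10(R_b) = 102.6000 - 78.5003 = 24.0997 dB
Margin = Eb/N0 - Eb/N0_req = 24.0997 - 12.8 = 11.2997 dB (link closes)

11.2997 dB


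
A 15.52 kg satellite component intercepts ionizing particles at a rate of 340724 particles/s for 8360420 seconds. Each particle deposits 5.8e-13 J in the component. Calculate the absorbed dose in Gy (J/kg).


Total energy deposited = rate * time * E_per
  = 340724 * 8360420 * 5.8e-13 = 1.6522 J
Dose = E_total / mass = 1.6522 / 15.52
Dose = 0.1064553 Gy

0.1065 Gy


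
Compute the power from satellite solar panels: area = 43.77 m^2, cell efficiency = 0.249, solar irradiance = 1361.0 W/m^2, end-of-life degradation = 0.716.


P = area * eta * S * degradation
P = 43.77 * 0.249 * 1361.0 * 0.716
P = 10620.5508 W

10620.5508 W


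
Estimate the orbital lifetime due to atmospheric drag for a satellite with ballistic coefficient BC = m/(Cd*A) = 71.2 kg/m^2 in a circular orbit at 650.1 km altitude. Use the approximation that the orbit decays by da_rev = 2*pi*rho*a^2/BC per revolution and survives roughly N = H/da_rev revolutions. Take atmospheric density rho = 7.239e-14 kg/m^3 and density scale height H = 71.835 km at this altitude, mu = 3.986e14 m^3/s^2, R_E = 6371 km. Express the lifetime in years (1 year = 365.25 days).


a = R_E + alt = 7021.1000 km = 7.0211e+06 m
da_rev = 2*pi*rho*a^2/BC = 2*pi*7.239e-14*(7.0211e+06)^2/71.2 = 0.31491168 m per revolution
N = H/da_rev = 71835.0000 m / 0.31491168 m = 228111.5773 revolutions
P = 2*pi*sqrt(a^3/mu) = 5854.8930 s
lifetime = N*P = 228111.5773 * 5854.8930 = 1.3355689e+09 s = 15457.9730 days
years = 15457.9730 / 365.25 = 42.3216 years

42.3216 years


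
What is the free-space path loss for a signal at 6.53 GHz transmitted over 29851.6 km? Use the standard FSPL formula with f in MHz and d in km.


f = 6.53 GHz = 6530.0000 MHz
d = 29851.6 km
FSPL = 32.44 + 20*log10(6530.0000) + 20*log10(29851.6)
FSPL = 32.44 + 76.2983 + 89.4994
FSPL = 198.2376 dB

198.2376 dB


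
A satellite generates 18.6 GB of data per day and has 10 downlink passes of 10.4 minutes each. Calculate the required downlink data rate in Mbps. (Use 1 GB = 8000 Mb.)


total contact time = 10 * 10.4 * 60 = 6240.0000 s
data = 18.6 GB = 148800.0000 Mb
rate = 148800.0000 / 6240.0000 = 23.8462 Mbps

23.8462 Mbps


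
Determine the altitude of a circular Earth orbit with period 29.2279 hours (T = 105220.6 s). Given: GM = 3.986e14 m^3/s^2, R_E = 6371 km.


T = 105220.6 s
r = (mu*T^2/(4*pi^2))^(1/3) = (3.986e14 * 105220.6^2 / (4*pi^2))^(1/3)
r = 4.8171818e+07 m = 48171.8178 km
alt = r - R_E = 48171.8178 - 6371 = 41800.8178 km

41800.8178 km


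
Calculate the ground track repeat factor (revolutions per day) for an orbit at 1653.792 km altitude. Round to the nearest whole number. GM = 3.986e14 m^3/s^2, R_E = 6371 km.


r = 8.024792e+06 m
T = 2*pi*sqrt(r^3/mu) = 7154.2135 s = 119.2369 min
revs/day = 1440 / 119.2369 = 12.0768
Rounded: 12 revolutions per day

12 revolutions per day


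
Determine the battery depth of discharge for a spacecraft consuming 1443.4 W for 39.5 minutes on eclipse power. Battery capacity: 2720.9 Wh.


E_used = P * t / 60 = 1443.4 * 39.5 / 60 = 950.2383 Wh
DOD = E_used / E_total * 100 = 950.2383 / 2720.9 * 100
DOD = 34.9237 %

34.9237 %


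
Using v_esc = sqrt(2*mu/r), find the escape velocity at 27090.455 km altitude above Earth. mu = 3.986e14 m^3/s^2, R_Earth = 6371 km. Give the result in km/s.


r = 6371.0 + 27090.455 = 33461.4550 km = 3.3461455e+07 m
v_esc = sqrt(2*mu/r) = sqrt(2*3.986e14 / 3.3461455e+07)
v_esc = 4881.0273 m/s = 4.8810 km/s

4.8810 km/s


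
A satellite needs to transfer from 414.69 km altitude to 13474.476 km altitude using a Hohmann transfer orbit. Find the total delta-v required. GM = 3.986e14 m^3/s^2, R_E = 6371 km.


r1 = 6785.6900 km = 6.78569e+06 m
r2 = 19845.4760 km = 1.9845476e+07 m
dv1 = sqrt(mu/r1)*(sqrt(2*r2/(r1+r2)) - 1) = 1692.4065 m/s
dv2 = sqrt(mu/r2)*(1 - sqrt(2*r1/(r1+r2))) = 1282.3507 m/s
total dv = |dv1| + |dv2| = 1692.4065 + 1282.3507 = 2974.7572 m/s = 2.9748 km/s

2.9748 km/s


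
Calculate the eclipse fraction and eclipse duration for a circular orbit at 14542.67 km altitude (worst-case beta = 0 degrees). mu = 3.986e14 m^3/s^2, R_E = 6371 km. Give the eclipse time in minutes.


r = 20913.6700 km
T = 501.6552 min
Eclipse fraction = arcsin(R_E/r)/pi = arcsin(6371.0000/20913.6700)/pi
= arcsin(0.3046333)/pi = 0.0985339
Eclipse duration = 0.0985339 * 501.6552 = 49.4300 min

49.4300 minutes


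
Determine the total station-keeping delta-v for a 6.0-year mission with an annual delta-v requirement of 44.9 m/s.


dV = rate * years = 44.9 * 6.0
dV = 269.4000 m/s

269.4000 m/s


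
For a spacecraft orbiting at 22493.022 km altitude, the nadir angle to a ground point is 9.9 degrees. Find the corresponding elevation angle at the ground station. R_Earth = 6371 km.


r = R_E + alt = 28864.0220 km
Law of sines in the satellite / Earth-center / ground-point triangle:
  sin(nadir)/R_E = sin(90 + el)/r  =>  cos(el) = (r/R_E)*sin(nadir)
cos(el) = (28864.0220 / 6371.0000) * sin(9.9 deg) = 0.7789304
el = arccos(0.7789304) = 38.8373 deg
(Earth-central angle = 90 - nadir - el = 41.2627 deg)

38.8373 degrees


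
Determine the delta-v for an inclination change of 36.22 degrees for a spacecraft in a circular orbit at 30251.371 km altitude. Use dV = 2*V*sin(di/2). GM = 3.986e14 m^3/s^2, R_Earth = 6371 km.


r = 36622.3710 km = 3.6622371e+07 m
V = sqrt(mu/r) = 3299.0995 m/s
di = 36.22 deg = 0.6321583 rad
dV = 2*V*sin(di/2) = 2*3299.0995*sin(0.3160791)
dV = 2050.9995 m/s = 2.0510 km/s

2.0510 km/s


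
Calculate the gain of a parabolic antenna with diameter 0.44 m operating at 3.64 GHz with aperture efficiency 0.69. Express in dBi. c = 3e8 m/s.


lambda = c/f = 3e8 / 3.64e+09 = 0.08241758 m
G = eta*(pi*D/lambda)^2 = 0.69*(pi*0.44/0.08241758)^2
G = 194.0950 (linear)
G = 10*log10(194.0950) = 22.8801 dBi

22.8801 dBi


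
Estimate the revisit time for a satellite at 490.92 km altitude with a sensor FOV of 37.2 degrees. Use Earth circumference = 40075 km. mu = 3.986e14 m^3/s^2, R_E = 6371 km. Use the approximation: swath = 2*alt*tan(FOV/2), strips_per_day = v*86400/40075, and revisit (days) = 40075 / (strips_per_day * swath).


swath = 2*490.92*tan(0.3246312) = 330.4257 km
v = sqrt(mu/r) = 7621.5942 m/s = 7.6216 km/s
strips/day = v*86400/40075 = 7.6216*86400/40075 = 16.4318
coverage/day = strips * swath = 16.4318 * 330.4257 = 5429.4996 km
revisit = 40075 / 5429.4996 = 7.3810 days

7.3810 days


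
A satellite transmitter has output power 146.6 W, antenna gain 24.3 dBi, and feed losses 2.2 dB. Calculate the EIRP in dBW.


Pt = 146.6 W = 21.6613 dBW
EIRP = Pt_dBW + Gt - losses = 21.6613 + 24.3 - 2.2 = 43.7613 dBW

43.7613 dBW


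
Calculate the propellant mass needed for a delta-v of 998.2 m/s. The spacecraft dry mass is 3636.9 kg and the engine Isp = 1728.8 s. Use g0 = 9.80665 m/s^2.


ve = Isp * g0 = 1728.8 * 9.80665 = 16953.736520 m/s
mass ratio = exp(dv/ve) = exp(998.2/16953.736520) = 1.06064570
m_prop = m_dry * (mr - 1) = 3636.9 * (1.06064570 - 1)
m_prop = 220.5624 kg

220.5624 kg


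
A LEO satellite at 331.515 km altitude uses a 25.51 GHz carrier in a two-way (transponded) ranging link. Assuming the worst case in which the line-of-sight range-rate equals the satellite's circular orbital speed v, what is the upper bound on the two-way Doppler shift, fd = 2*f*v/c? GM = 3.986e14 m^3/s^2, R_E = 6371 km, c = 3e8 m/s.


r = 6.702515e+06 m
v = sqrt(mu/r) = 7711.6933 m/s (worst-case radial velocity)
f = 25.51 GHz = 2.551e+10 Hz
fd = 2*f*v/c = 2*2.551e+10*7711.6933/3.0e+08
fd = 1.311502e+06 Hz

1.3115e+06 Hz


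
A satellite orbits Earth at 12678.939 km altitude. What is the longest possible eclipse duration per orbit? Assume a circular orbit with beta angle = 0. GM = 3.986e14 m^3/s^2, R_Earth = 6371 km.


r = 19049.9390 km
T = 436.1143 min
Eclipse fraction = arcsin(R_E/r)/pi = arcsin(6371.0000/19049.9390)/pi
= arcsin(0.3344368)/pi = 0.1085461
Eclipse duration = 0.1085461 * 436.1143 = 47.3385 min

47.3385 minutes


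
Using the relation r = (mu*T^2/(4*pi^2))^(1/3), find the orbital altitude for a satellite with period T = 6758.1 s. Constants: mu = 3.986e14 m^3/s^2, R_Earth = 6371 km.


T = 6758.1 s
r = (mu*T^2/(4*pi^2))^(1/3) = (3.986e14 * 6758.1^2 / (4*pi^2))^(1/3)
r = 7.7257787e+06 m = 7725.7787 km
alt = r - R_E = 7725.7787 - 6371 = 1354.7787 km

1354.7787 km


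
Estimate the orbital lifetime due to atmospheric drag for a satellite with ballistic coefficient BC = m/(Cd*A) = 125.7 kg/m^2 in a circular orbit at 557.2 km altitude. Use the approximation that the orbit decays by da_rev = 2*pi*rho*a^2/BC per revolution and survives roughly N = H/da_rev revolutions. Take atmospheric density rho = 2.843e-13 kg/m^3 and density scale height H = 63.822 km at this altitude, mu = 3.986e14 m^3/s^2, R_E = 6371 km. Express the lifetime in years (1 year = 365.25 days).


a = R_E + alt = 6928.2000 km = 6.9282e+06 m
da_rev = 2*pi*rho*a^2/BC = 2*pi*2.843e-13*(6.9282e+06)^2/125.7 = 0.682122355 m per revolution
N = H/da_rev = 63822.0000 m / 0.682122355 m = 93563.8592 revolutions
P = 2*pi*sqrt(a^3/mu) = 5739.0743 s
lifetime = N*P = 93563.8592 * 5739.0743 = 5.3696994e+08 s = 6214.9298 days
years = 6214.9298 / 365.25 = 17.0156 years

17.0156 years


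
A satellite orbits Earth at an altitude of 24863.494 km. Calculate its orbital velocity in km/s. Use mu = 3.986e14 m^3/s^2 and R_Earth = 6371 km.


r = R_E + alt = 6371.0 + 24863.494 = 31234.4940 km = 3.1234494e+07 m
v = sqrt(mu/r) = sqrt(3.986e14 / 3.1234494e+07) = 3572.3287 m/s = 3.5723 km/s

3.5723 km/s


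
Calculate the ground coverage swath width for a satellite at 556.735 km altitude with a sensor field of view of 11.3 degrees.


FOV = 11.3 deg = 0.1972222 rad
swath = 2 * alt * tan(FOV/2) = 2 * 556.735 * tan(0.0986111)
swath = 2 * 556.735 * 0.09893199
swath = 110.1578 km

110.1578 km


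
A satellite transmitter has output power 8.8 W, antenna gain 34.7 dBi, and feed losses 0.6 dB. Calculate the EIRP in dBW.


Pt = 8.8 W = 9.4448 dBW
EIRP = Pt_dBW + Gt - losses = 9.4448 + 34.7 - 0.6 = 43.5448 dBW

43.5448 dBW


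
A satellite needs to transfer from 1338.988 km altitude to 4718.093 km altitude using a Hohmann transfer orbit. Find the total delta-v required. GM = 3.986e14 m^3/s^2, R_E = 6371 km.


r1 = 7709.9880 km = 7.709988e+06 m
r2 = 11089.0930 km = 1.1089093e+07 m
dv1 = sqrt(mu/r1)*(sqrt(2*r2/(r1+r2)) - 1) = 619.5249 m/s
dv2 = sqrt(mu/r2)*(1 - sqrt(2*r1/(r1+r2))) = 565.5048 m/s
total dv = |dv1| + |dv2| = 619.5249 + 565.5048 = 1185.0297 m/s = 1.1850 km/s

1.1850 km/s


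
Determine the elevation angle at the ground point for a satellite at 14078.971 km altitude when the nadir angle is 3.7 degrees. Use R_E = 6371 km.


r = R_E + alt = 20449.9710 km
Law of sines in the satellite / Earth-center / ground-point triangle:
  sin(nadir)/R_E = sin(90 + el)/r  =>  cos(el) = (r/R_E)*sin(nadir)
cos(el) = (20449.9710 / 6371.0000) * sin(3.7 deg) = 0.2071392
el = arccos(0.2071392) = 78.0452 deg
(Earth-central angle = 90 - nadir - el = 8.2548 deg)

78.0452 degrees


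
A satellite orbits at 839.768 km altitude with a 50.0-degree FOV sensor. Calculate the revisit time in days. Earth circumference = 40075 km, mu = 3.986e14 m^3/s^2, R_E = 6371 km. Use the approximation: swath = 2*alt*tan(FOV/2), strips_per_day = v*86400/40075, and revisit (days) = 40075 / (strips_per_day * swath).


swath = 2*839.768*tan(0.4363323) = 783.1805 km
v = sqrt(mu/r) = 7434.9472 m/s = 7.4349 km/s
strips/day = v*86400/40075 = 7.4349*86400/40075 = 16.0294
coverage/day = strips * swath = 16.0294 * 783.1805 = 12553.9375 km
revisit = 40075 / 12553.9375 = 3.1922 days

3.1922 days


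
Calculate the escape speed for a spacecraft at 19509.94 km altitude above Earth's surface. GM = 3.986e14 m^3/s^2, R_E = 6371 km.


r = 6371.0 + 19509.94 = 25880.9400 km = 2.588094e+07 m
v_esc = sqrt(2*mu/r) = sqrt(2*3.986e14 / 2.588094e+07)
v_esc = 5550.0082 m/s = 5.5500 km/s

5.5500 km/s


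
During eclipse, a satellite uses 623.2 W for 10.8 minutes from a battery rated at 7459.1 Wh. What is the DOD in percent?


E_used = P * t / 60 = 623.2 * 10.8 / 60 = 112.1760 Wh
DOD = E_used / E_total * 100 = 112.1760 / 7459.1 * 100
DOD = 1.5039 %

1.5039 %


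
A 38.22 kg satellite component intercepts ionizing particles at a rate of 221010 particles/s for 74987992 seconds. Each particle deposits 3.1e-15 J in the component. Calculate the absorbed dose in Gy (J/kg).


Total energy deposited = rate * time * E_per
  = 221010 * 74987992 * 3.1e-15 = 0.0513766 J
Dose = E_total / mass = 0.0513766 / 38.22
Dose = 0.001344233 Gy

0.0013 Gy


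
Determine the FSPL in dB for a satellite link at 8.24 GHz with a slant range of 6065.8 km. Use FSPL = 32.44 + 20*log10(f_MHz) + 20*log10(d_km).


f = 8.24 GHz = 8240.0000 MHz
d = 6065.8 km
FSPL = 32.44 + 20*log10(8240.0000) + 20*log10(6065.8)
FSPL = 32.44 + 78.3185 + 75.6578
FSPL = 186.4163 dB

186.4163 dB


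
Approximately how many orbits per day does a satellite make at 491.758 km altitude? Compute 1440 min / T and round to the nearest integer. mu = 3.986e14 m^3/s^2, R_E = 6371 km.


r = 6.862758e+06 m
T = 2*pi*sqrt(r^3/mu) = 5657.9519 s = 94.2992 min
revs/day = 1440 / 94.2992 = 15.2705
Rounded: 15 revolutions per day

15 revolutions per day


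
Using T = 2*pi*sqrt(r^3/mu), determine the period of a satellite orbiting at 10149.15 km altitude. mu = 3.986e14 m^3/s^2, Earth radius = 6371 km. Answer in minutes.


r = 16520.1500 km = 1.652015e+07 m
T = 2*pi*sqrt(r^3/mu) = 2*pi*sqrt(4.5086026e+21 / 3.986e14)
T = 21131.5912 s = 352.1932 min

352.1932 minutes


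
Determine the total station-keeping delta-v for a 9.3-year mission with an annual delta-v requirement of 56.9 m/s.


dV = rate * years = 56.9 * 9.3
dV = 529.1700 m/s

529.1700 m/s


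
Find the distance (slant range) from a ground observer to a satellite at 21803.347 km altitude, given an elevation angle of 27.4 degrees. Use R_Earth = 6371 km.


h = 21803.347 km, el = 27.4 deg
d = -R_E*sin(el) + sqrt((R_E*sin(el))^2 + 2*R_E*h + h^2)
d = -6371.0000*sin(0.4782202) + sqrt((6371.0000*0.4601998)^2 + 2*6371.0000*21803.347 + 21803.347^2)
d = 24668.7994 km

24668.7994 km


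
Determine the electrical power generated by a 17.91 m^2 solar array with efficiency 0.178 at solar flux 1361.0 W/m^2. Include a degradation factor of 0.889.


P = area * eta * S * degradation
P = 17.91 * 0.178 * 1361.0 * 0.889
P = 3857.2295 W

3857.2295 W


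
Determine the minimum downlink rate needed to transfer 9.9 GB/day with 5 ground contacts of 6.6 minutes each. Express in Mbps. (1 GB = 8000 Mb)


total contact time = 5 * 6.6 * 60 = 1980.0000 s
data = 9.9 GB = 79200.0000 Mb
rate = 79200.0000 / 1980.0000 = 40.0000 Mbps

40.0000 Mbps


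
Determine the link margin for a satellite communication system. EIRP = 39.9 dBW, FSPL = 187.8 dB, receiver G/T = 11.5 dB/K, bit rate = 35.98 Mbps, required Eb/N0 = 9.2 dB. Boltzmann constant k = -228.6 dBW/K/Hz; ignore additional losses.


C/N0 = EIRP - FSPL + G/T - k = 39.9 - 187.8 + 11.5 - (-228.6)
C/N0 = 92.2000 dB-Hz
R_b = 35.98 Mbps = 3.598e+07 bps -> 10*log10(R_b) = 75.5606 dB-Hz
Eb/N0 = C/N0 - 10*log10(R_b) = 92.2000 - 75.5606 = 16.6394 dB
Margin = Eb/N0 - Eb/N0_req = 16.6394 - 9.2 = 7.4394 dB (link closes)

7.4394 dB


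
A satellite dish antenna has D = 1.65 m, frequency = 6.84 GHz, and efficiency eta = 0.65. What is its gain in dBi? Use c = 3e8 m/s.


lambda = c/f = 3e8 / 6.84e+09 = 0.04385965 m
G = eta*(pi*D/lambda)^2 = 0.65*(pi*1.65/0.04385965)^2
G = 9079.2648 (linear)
G = 10*log10(9079.2648) = 39.5805 dBi

39.5805 dBi


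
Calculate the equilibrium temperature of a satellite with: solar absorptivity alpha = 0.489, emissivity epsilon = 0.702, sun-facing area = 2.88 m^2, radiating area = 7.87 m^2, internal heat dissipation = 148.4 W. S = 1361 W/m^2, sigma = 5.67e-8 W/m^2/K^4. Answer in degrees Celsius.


Numerator = alpha*S*A_sun + Q_int = 0.489*1361*2.88 + 148.4 = 2065.1235 W
Denominator = eps*sigma*A_rad = 0.702*5.67e-8*7.87 = 3.1325276e-07 W/K^4
T^4 = 6.592515e+09 K^4
T = 284.9461 K = 11.7961 C

11.7961 degrees Celsius


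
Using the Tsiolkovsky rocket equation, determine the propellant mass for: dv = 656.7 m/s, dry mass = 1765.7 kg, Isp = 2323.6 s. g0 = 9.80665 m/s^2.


ve = Isp * g0 = 2323.6 * 9.80665 = 22786.731940 m/s
mass ratio = exp(dv/ve) = exp(656.7/22786.731940) = 1.02923870
m_prop = m_dry * (mr - 1) = 1765.7 * (1.02923870 - 1)
m_prop = 51.6268 kg

51.6268 kg
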